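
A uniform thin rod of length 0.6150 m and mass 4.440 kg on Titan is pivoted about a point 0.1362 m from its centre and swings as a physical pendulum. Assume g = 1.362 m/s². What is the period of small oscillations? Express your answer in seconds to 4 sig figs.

For a physical pendulum T = 2π√(I/(mgd)), with d = 0.13620 m from pivot to centre of mass.
I_cm = mL²/12 = 4.440 × 0.6150²/12 = 0.13994 kg·m²; I = I_cm + md² = 0.13994 + 4.440 × 0.13620² = 0.22231 kg·m².
T = 2π√(0.22231/(4.440 × 1.362 × 0.13620)) = 3.264 s.

3.264 s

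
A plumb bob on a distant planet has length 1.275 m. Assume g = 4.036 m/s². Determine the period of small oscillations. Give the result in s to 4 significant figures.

T = 2π√(L/g) = 2π√(1.275/4.036) = 2π × 0.56206 = 3.532 s.

3.532 s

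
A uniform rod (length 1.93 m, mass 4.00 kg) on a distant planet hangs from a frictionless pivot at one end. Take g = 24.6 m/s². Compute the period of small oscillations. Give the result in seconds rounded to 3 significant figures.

For a physical pendulum T = 2π√(I/(mgd)), with d = 0.9650 m from pivot to centre of mass.
I_cm = mL²/12 = 4.00 × 1.93²/12 = 1.242 kg·m²; I = I_cm + md² = 1.242 + 4.00 × 0.9650² = 4.967 kg·m².
T = 2π√(4.967/(4.00 × 24.6 × 0.9650)) = 1.44 s.

1.44 s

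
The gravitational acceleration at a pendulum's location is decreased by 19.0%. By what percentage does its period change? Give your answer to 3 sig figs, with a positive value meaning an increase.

11.1%

T ∝ 1/√g, so T'/T = 1/√(0.8100) = 1.111.
Percentage change in T = (1.111 − 1) × 100% = 11.1%.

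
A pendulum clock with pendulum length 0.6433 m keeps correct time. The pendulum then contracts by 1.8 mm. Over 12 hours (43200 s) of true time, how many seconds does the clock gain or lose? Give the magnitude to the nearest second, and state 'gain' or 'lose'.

T ∝ √L, so T'/T = √(0.64150/0.6433) = 0.998600.
In 43200 s of true time the clock registers 43200/0.998600 = 43260.6 s, so it gains 61 s.

gain 61 s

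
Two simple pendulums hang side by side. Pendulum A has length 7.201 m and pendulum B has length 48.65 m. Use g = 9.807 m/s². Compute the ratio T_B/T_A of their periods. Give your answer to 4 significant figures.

T ∝ √L, so T_B/T_A = √(L_B/L_A) = √(48.65/7.201) = 2.599.

2.599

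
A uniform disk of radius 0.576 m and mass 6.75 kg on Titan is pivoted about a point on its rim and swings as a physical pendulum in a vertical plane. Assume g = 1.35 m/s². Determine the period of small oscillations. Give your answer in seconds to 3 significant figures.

5.03 s

I_cm = ½mr² = 1.120 kg·m². The pivot is at distance d = 0.576 m from the centre of mass.
By the parallel-axis theorem, I = I_cm + md² = 1.120 + 2.239 = 3.359 kg·m².
T = 2π√(I/(mgd)) = 2π√(3.359/(6.75 × 1.35 × 0.576)) = 5.03 s.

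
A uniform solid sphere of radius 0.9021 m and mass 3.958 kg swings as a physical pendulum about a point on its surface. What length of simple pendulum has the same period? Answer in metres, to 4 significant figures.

The equivalent simple-pendulum length is L_eq = I/(md), where I is about the pivot and d = 0.90210 m.
I_cm = (2/5)mR² = 1.2884 kg·m², so I = I_cm + md² = 1.2884 + 3.2210 = 4.5093 kg·m².
L_eq = 4.5093/(3.958 × 0.90210) = 1.263 m.

1.263 m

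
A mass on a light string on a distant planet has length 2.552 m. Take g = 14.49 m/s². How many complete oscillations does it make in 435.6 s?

165

T = 2π√(L/g) = 2π√(2.552/14.49) = 2.6369 s.
Number of complete oscillations = ⌊435.6/2.6369⌋ = ⌊165.20⌋ = 165.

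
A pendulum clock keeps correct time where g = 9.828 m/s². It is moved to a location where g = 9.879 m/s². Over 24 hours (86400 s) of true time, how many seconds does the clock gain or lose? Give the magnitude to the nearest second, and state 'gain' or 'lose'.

The clock's period scales as T ∝ 1/√g, so T'/T = √(9.828/9.879) = 0.997415.
In 86400 s of true time the clock registers 86400/0.997415 = 86623.9 s, so it gains 224 s.

gain 224 s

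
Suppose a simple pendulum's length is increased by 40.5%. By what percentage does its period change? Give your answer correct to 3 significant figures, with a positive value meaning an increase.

T ∝ √L, so T'/T = √(1.405) = 1.185.
Percentage change in T = (1.185 − 1) × 100% = 18.5%.

18.5%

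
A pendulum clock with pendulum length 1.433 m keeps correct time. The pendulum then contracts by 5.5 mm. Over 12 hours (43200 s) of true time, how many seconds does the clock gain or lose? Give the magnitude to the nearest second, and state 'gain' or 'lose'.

gain 83 s

T ∝ √L, so T'/T = √(1.42750/1.433) = 0.998079.
In 43200 s of true time the clock registers 43200/0.998079 = 43283.1 s, so it gains 83 s.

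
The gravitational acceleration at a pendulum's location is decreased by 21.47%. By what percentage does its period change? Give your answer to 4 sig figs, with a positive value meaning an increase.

12.84%

T ∝ 1/√g, so T'/T = 1/√(0.78530) = 1.1284.
Percentage change in T = (1.1284 − 1) × 100% = 12.84%.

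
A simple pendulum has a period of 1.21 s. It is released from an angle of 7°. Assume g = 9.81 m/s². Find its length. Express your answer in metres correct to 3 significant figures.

0.364 m

From T = 2π√(L/g), L = gT²/(4π²) = 9.81 × 1.210²/(4π²) = 0.364 m.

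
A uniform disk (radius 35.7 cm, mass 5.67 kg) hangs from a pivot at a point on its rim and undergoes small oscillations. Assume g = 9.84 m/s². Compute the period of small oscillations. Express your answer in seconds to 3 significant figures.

1.47 s

I_cm = ½mr² = 0.3613 kg·m². The pivot is at distance d = 0.357 m from the centre of mass.
By the parallel-axis theorem, I = I_cm + md² = 0.3613 + 0.7226 = 1.084 kg·m².
T = 2π√(I/(mgd)) = 2π√(1.084/(5.67 × 9.84 × 0.357)) = 1.47 s.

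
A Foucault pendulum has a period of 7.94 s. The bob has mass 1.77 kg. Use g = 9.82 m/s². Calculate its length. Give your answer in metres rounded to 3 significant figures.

From T = 2π√(L/g), L = gT²/(4π²) = 9.82 × 7.940²/(4π²) = 15.7 m.

15.7 m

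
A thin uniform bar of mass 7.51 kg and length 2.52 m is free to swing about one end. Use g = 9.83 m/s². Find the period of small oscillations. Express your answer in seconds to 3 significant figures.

For a physical pendulum T = 2π√(I/(mgd)), with d = 1.260 m from pivot to centre of mass.
I_cm = mL²/12 = 7.51 × 2.52²/12 = 3.974 kg·m²; I = I_cm + md² = 3.974 + 7.51 × 1.260² = 15.90 kg·m².
T = 2π√(15.90/(7.51 × 9.83 × 1.260)) = 2.60 s.

2.60 s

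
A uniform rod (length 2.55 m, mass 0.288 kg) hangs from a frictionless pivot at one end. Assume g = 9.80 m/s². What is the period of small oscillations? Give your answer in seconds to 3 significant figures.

For a physical pendulum T = 2π√(I/(mgd)), with d = 1.275 m from pivot to centre of mass.
I_cm = mL²/12 = 0.288 × 2.55²/12 = 0.1561 kg·m²; I = I_cm + md² = 0.1561 + 0.288 × 1.275² = 0.6242 kg·m².
T = 2π√(0.6242/(0.288 × 9.80 × 1.275)) = 2.62 s.

2.62 s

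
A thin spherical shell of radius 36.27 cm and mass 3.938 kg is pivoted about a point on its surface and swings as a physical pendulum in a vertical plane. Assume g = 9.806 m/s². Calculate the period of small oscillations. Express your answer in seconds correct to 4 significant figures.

1.560 s

I_cm = (2/3)mr² = 0.34537 kg·m². The pivot is at distance d = 0.3627 m from the centre of mass.
By the parallel-axis theorem, I = I_cm + md² = 0.34537 + 0.51805 = 0.86341 kg·m².
T = 2π√(I/(mgd)) = 2π√(0.86341/(3.938 × 9.806 × 0.3627)) = 1.560 s.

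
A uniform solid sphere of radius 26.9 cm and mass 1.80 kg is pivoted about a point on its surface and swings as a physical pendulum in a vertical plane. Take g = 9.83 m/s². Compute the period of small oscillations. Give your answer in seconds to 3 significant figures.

I_cm = (2/5)mr² = 0.05210 kg·m². The pivot is at distance d = 0.269 m from the centre of mass.
By the parallel-axis theorem, I = I_cm + md² = 0.05210 + 0.1302 = 0.1823 kg·m².
T = 2π√(I/(mgd)) = 2π√(0.1823/(1.80 × 9.83 × 0.269)) = 1.23 s.

1.23 s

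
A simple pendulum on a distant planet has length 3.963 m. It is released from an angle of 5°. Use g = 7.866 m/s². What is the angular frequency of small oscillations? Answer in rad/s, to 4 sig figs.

ω = √(g/L) = √(7.866/3.963) = 1.409 rad/s.

1.409 rad/s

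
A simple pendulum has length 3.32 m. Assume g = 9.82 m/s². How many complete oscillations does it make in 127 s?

34

T = 2π√(L/g) = 2π√(3.32/9.82) = 3.653 s.
Number of complete oscillations = ⌊127/3.653⌋ = ⌊34.76⌋ = 34.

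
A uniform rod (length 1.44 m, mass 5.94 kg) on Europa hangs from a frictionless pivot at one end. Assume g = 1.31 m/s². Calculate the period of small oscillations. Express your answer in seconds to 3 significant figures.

5.38 s

For a physical pendulum T = 2π√(I/(mgd)), with d = 0.7200 m from pivot to centre of mass.
I_cm = mL²/12 = 5.94 × 1.44²/12 = 1.026 kg·m²; I = I_cm + md² = 1.026 + 5.94 × 0.7200² = 4.106 kg·m².
T = 2π√(4.106/(5.94 × 1.31 × 0.7200)) = 5.38 s.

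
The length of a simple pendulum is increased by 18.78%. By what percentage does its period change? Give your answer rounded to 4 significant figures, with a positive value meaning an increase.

T ∝ √L, so T'/T = √(1.1878) = 1.0899.
Percentage change in T = (1.0899 − 1) × 100% = 8.986%.

8.986%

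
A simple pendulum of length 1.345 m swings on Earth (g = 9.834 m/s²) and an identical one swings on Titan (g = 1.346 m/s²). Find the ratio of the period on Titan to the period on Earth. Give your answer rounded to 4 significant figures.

2.703

T ∝ 1/√g, so T₂/T₁ = √(g₁/g₂) = √(9.834/1.346) = 2.703.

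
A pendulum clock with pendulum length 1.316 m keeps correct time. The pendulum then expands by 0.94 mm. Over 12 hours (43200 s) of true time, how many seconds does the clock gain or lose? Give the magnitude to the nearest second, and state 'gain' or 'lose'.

lose 15 s

T ∝ √L, so T'/T = √(1.31694/1.316) = 1.00036.
In 43200 s of true time the clock registers 43200/1.00036 = 43184.6 s, so it loses 15 s.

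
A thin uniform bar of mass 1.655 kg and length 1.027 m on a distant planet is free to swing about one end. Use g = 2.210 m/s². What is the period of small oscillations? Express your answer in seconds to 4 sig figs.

3.497 s

For a physical pendulum T = 2π√(I/(mgd)), with d = 0.51350 m from pivot to centre of mass.
I_cm = mL²/12 = 1.655 × 1.027²/12 = 0.14546 kg·m²; I = I_cm + md² = 0.14546 + 1.655 × 0.51350² = 0.58186 kg·m².
T = 2π√(0.58186/(1.655 × 2.210 × 0.51350)) = 3.497 s.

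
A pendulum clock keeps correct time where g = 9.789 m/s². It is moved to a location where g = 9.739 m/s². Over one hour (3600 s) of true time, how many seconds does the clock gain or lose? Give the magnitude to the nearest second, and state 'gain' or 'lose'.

The clock's period scales as T ∝ 1/√g, so T'/T = √(9.789/9.739) = 1.00256.
In 3600 s of true time the clock registers 3600/1.00256 = 3590.8 s, so it loses 9 s.

lose 9 s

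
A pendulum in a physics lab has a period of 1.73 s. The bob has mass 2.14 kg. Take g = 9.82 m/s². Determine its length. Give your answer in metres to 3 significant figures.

From T = 2π√(L/g), L = gT²/(4π²) = 9.82 × 1.730²/(4π²) = 0.744 m.

0.744 m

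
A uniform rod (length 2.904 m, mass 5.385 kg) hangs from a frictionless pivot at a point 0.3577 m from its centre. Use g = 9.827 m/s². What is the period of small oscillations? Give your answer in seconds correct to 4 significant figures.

3.054 s

For a physical pendulum T = 2π√(I/(mgd)), with d = 0.35770 m from pivot to centre of mass.
I_cm = mL²/12 = 5.385 × 2.904²/12 = 3.7844 kg·m²; I = I_cm + md² = 3.7844 + 5.385 × 0.35770² = 4.4734 kg·m².
T = 2π√(4.4734/(5.385 × 9.827 × 0.35770)) = 3.054 s.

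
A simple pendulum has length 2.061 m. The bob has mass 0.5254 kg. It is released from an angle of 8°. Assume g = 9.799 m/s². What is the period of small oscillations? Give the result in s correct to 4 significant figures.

T = 2π√(L/g) = 2π√(2.061/9.799) = 2π × 0.45861 = 2.882 s.

2.882 s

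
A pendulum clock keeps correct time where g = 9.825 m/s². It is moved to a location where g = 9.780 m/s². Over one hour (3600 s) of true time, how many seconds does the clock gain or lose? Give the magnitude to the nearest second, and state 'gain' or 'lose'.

lose 8 s

The clock's period scales as T ∝ 1/√g, so T'/T = √(9.825/9.780) = 1.00230.
In 3600 s of true time the clock registers 3600/1.00230 = 3591.7 s, so it loses 8 s.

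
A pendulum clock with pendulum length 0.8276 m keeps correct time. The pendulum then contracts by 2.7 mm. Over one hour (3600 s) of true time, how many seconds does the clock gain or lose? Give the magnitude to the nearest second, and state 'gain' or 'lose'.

T ∝ √L, so T'/T = √(0.82490/0.8276) = 0.998367.
In 3600 s of true time the clock registers 3600/0.998367 = 3605.9 s, so it gains 6 s.

gain 6 s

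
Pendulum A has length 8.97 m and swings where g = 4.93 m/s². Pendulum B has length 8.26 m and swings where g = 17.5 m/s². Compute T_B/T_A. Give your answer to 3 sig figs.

0.509

T = 2π√(L/g), so T_B/T_A = √((L_B/g_B)/(L_A/g_A)) = √((8.26/17.5)/(8.97/4.93)) = 0.509.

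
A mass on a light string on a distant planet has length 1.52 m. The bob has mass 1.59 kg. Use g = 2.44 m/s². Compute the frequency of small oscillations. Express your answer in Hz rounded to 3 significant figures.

0.202 Hz

T = 2π√(L/g) = 2π√(1.52/2.44) = 4.959 s, so f = 1/T = 0.202 Hz.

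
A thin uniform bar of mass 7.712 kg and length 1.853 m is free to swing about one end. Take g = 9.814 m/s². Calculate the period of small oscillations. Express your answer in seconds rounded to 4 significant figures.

2.229 s

For a physical pendulum T = 2π√(I/(mgd)), with d = 0.92650 m from pivot to centre of mass.
I_cm = mL²/12 = 7.712 × 1.853²/12 = 2.2067 kg·m²; I = I_cm + md² = 2.2067 + 7.712 × 0.92650² = 8.8267 kg·m².
T = 2π√(8.8267/(7.712 × 9.814 × 0.92650)) = 2.229 s.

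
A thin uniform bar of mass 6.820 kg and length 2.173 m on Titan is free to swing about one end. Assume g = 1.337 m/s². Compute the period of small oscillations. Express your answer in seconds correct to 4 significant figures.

For a physical pendulum T = 2π√(I/(mgd)), with d = 1.0865 m from pivot to centre of mass.
I_cm = mL²/12 = 6.820 × 2.173²/12 = 2.6836 kg·m²; I = I_cm + md² = 2.6836 + 6.820 × 1.0865² = 10.735 kg·m².
T = 2π√(10.735/(6.820 × 1.337 × 1.0865)) = 6.540 s.

6.540 s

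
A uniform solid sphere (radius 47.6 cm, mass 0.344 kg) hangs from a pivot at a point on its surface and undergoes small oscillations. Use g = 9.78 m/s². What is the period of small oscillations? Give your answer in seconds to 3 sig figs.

I_cm = (2/5)mr² = 0.03118 kg·m². The pivot is at distance d = 0.476 m from the centre of mass.
By the parallel-axis theorem, I = I_cm + md² = 0.03118 + 0.07794 = 0.1091 kg·m².
T = 2π√(I/(mgd)) = 2π√(0.1091/(0.344 × 9.78 × 0.476)) = 1.64 s.

1.64 s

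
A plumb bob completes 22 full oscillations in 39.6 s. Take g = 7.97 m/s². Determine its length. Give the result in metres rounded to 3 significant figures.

0.654 m

T = 39.6/22 = 1.800 s.
From T = 2π√(L/g), L = gT²/(4π²) = 7.97 × 1.800²/(4π²) = 0.654 m.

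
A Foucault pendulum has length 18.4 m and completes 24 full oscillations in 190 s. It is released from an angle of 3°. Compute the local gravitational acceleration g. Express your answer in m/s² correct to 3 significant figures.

T = 190/24 = 7.917 s.
From T = 2π√(L/g), g = 4π²L/T² = 4π² × 18.4/7.917² = 11.6 m/s².

11.6 m/s²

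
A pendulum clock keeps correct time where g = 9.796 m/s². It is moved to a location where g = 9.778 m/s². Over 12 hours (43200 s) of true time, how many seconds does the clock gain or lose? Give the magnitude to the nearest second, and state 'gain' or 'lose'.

The clock's period scales as T ∝ 1/√g, so T'/T = √(9.796/9.778) = 1.00092.
In 43200 s of true time the clock registers 43200/1.00092 = 43160.3 s, so it loses 40 s.

lose 40 s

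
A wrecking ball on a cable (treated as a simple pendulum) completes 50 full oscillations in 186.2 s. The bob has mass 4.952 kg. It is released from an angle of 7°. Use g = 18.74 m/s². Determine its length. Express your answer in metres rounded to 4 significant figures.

6.583 m

T = 186.2/50 = 3.7240 s.
From T = 2π√(L/g), L = gT²/(4π²) = 18.74 × 3.7240²/(4π²) = 6.583 m.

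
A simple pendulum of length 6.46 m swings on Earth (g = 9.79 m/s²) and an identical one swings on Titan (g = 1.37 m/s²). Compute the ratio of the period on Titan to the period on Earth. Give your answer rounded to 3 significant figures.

2.67

T ∝ 1/√g, so T₂/T₁ = √(g₁/g₂) = √(9.79/1.37) = 2.67.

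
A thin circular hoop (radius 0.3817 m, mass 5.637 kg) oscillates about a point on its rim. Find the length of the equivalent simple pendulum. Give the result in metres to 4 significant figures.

0.7634 m

The equivalent simple-pendulum length is L_eq = I/(md), where I is about the pivot and d = 0.38170 m.
I_cm = mR² = 0.82128 kg·m², so I = I_cm + md² = 0.82128 + 0.82128 = 1.6426 kg·m².
L_eq = 1.6426/(5.637 × 0.38170) = 0.7634 m.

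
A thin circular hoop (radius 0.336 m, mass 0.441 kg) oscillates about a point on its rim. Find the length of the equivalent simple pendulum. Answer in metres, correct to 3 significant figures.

The equivalent simple-pendulum length is L_eq = I/(md), where I is about the pivot and d = 0.3360 m.
I_cm = mR² = 0.04979 kg·m², so I = I_cm + md² = 0.04979 + 0.04979 = 0.09957 kg·m².
L_eq = 0.09957/(0.441 × 0.3360) = 0.672 m.

0.672 m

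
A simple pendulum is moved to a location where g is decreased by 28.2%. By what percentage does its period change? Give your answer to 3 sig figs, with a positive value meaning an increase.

T ∝ 1/√g, so T'/T = 1/√(0.7180) = 1.180.
Percentage change in T = (1.180 − 1) × 100% = 18.0%.

18.0%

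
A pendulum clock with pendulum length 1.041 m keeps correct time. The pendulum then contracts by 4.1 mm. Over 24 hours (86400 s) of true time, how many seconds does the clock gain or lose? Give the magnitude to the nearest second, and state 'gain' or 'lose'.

T ∝ √L, so T'/T = √(1.03690/1.041) = 0.998029.
In 86400 s of true time the clock registers 86400/0.998029 = 86570.6 s, so it gains 171 s.

gain 171 s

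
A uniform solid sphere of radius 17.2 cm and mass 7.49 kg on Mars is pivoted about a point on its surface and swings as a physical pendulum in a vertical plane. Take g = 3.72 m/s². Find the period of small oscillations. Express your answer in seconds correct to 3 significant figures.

1.60 s

I_cm = (2/5)mr² = 0.08863 kg·m². The pivot is at distance d = 0.172 m from the centre of mass.
By the parallel-axis theorem, I = I_cm + md² = 0.08863 + 0.2216 = 0.3102 kg·m².
T = 2π√(I/(mgd)) = 2π√(0.3102/(7.49 × 3.72 × 0.172)) = 1.60 s.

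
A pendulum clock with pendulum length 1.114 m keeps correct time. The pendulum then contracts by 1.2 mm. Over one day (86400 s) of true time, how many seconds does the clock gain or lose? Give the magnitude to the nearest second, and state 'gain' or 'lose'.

gain 47 s

T ∝ √L, so T'/T = √(1.11280/1.114) = 0.999461.
In 86400 s of true time the clock registers 86400/0.999461 = 86446.6 s, so it gains 47 s.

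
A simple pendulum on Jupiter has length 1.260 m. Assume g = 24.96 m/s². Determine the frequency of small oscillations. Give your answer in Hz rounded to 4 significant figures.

0.7084 Hz

T = 2π√(L/g) = 2π√(1.260/24.96) = 1.4117 s, so f = 1/T = 0.7084 Hz.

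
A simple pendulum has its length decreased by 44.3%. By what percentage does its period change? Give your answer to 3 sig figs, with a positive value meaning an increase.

T ∝ √L, so T'/T = √(0.5570) = 0.7463.
Percentage change in T = (0.7463 − 1) × 100% = -25.4%.

-25.4%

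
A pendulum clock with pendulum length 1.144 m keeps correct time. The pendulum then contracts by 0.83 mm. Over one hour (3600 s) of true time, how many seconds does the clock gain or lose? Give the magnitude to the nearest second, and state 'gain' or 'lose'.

T ∝ √L, so T'/T = √(1.14317/1.144) = 0.999637.
In 3600 s of true time the clock registers 3600/0.999637 = 3601.3 s, so it gains 1 s.

gain 1 s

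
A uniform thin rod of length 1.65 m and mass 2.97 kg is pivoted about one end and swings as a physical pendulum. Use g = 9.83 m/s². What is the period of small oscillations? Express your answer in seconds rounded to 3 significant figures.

2.10 s

For a physical pendulum T = 2π√(I/(mgd)), with d = 0.8250 m from pivot to centre of mass.
I_cm = mL²/12 = 2.97 × 1.65²/12 = 0.6738 kg·m²; I = I_cm + md² = 0.6738 + 2.97 × 0.8250² = 2.695 kg·m².
T = 2π√(2.695/(2.97 × 9.83 × 0.8250)) = 2.10 s.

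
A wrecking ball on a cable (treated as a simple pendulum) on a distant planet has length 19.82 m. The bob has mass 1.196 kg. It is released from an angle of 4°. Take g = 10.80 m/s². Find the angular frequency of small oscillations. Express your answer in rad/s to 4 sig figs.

0.7382 rad/s

ω = √(g/L) = √(10.80/19.82) = 0.7382 rad/s.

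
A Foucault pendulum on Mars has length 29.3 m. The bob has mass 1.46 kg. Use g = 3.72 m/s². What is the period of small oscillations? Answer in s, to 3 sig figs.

17.6 s

T = 2π√(L/g) = 2π√(29.3/3.72) = 2π × 2.806 = 17.6 s.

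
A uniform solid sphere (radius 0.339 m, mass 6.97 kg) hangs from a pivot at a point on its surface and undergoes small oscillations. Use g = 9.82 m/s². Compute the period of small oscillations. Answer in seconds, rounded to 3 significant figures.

I_cm = (2/5)mr² = 0.3204 kg·m². The pivot is at distance d = 0.339 m from the centre of mass.
By the parallel-axis theorem, I = I_cm + md² = 0.3204 + 0.8010 = 1.121 kg·m².
T = 2π√(I/(mgd)) = 2π√(1.121/(6.97 × 9.82 × 0.339)) = 1.38 s.

1.38 s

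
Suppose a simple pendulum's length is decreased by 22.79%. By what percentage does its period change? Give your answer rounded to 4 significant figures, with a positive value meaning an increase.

T ∝ √L, so T'/T = √(0.77210) = 0.87869.
Percentage change in T = (0.87869 − 1) × 100% = -12.13%.

-12.13%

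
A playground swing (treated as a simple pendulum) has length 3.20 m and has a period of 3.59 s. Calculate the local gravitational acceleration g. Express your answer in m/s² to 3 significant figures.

9.80 m/s²

From T = 2π√(L/g), g = 4π²L/T² = 4π² × 3.20/3.590² = 9.80 m/s².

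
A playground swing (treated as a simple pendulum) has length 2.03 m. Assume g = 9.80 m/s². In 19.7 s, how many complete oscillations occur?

T = 2π√(L/g) = 2π√(2.03/9.80) = 2.860 s.
Number of complete oscillations = ⌊19.7/2.860⌋ = ⌊6.889⌋ = 6.

6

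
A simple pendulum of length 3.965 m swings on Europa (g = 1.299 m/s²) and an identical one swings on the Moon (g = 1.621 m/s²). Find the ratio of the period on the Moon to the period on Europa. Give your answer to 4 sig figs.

T ∝ 1/√g, so T₂/T₁ = √(g₁/g₂) = √(1.299/1.621) = 0.8952.

0.8952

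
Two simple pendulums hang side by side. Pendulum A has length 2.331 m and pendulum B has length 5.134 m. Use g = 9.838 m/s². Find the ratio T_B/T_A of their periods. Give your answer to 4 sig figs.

T ∝ √L, so T_B/T_A = √(L_B/L_A) = √(5.134/2.331) = 1.484.

1.484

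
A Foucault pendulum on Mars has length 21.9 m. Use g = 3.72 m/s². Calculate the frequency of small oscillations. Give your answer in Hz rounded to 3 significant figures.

0.0656 Hz

T = 2π√(L/g) = 2π√(21.9/3.72) = 15.25 s, so f = 1/T = 0.0656 Hz.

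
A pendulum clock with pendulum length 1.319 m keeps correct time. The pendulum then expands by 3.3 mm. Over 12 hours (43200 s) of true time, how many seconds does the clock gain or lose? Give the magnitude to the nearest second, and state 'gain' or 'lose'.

T ∝ √L, so T'/T = √(1.32230/1.319) = 1.00125.
In 43200 s of true time the clock registers 43200/1.00125 = 43146.1 s, so it loses 54 s.

lose 54 s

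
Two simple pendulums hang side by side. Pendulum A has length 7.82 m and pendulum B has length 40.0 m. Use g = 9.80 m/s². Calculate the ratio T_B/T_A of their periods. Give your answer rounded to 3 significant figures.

T ∝ √L, so T_B/T_A = √(L_B/L_A) = √(40.0/7.82) = 2.26.

2.26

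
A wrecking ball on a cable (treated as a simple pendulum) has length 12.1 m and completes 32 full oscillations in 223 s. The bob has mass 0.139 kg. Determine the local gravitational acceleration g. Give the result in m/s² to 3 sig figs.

T = 223/32 = 6.969 s.
From T = 2π√(L/g), g = 4π²L/T² = 4π² × 12.1/6.969² = 9.84 m/s².

9.84 m/s²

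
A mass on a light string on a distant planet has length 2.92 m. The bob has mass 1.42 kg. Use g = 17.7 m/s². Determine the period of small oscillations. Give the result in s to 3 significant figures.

T = 2π√(L/g) = 2π√(2.92/17.7) = 2π × 0.4062 = 2.55 s.

2.55 s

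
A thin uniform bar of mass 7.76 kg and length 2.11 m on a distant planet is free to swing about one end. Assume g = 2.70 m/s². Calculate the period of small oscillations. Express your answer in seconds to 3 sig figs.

4.54 s

For a physical pendulum T = 2π√(I/(mgd)), with d = 1.055 m from pivot to centre of mass.
I_cm = mL²/12 = 7.76 × 2.11²/12 = 2.879 kg·m²; I = I_cm + md² = 2.879 + 7.76 × 1.055² = 11.52 kg·m².
T = 2π√(11.52/(7.76 × 2.70 × 1.055)) = 4.54 s.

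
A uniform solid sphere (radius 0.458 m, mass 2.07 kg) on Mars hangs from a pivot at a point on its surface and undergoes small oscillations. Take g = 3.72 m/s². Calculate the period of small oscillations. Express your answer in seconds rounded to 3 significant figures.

I_cm = (2/5)mr² = 0.1737 kg·m². The pivot is at distance d = 0.458 m from the centre of mass.
By the parallel-axis theorem, I = I_cm + md² = 0.1737 + 0.4342 = 0.6079 kg·m².
T = 2π√(I/(mgd)) = 2π√(0.6079/(2.07 × 3.72 × 0.458)) = 2.61 s.

2.61 s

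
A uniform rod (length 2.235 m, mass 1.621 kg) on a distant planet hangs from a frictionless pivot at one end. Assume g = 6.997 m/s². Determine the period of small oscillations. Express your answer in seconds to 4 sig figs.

2.899 s

For a physical pendulum T = 2π√(I/(mgd)), with d = 1.1175 m from pivot to centre of mass.
I_cm = mL²/12 = 1.621 × 2.235²/12 = 0.67477 kg·m²; I = I_cm + md² = 0.67477 + 1.621 × 1.1175² = 2.6991 kg·m².
T = 2π√(2.6991/(1.621 × 6.997 × 1.1175)) = 2.899 s.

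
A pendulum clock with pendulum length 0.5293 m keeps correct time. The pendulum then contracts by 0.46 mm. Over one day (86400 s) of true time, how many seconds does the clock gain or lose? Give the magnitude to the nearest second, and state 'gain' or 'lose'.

gain 38 s

T ∝ √L, so T'/T = √(0.52884/0.5293) = 0.999565.
In 86400 s of true time the clock registers 86400/0.999565 = 86437.6 s, so it gains 38 s.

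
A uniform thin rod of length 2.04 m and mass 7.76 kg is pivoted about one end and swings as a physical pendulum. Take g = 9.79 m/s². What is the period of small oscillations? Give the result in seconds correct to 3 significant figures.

For a physical pendulum T = 2π√(I/(mgd)), with d = 1.020 m from pivot to centre of mass.
I_cm = mL²/12 = 7.76 × 2.04²/12 = 2.691 kg·m²; I = I_cm + md² = 2.691 + 7.76 × 1.020² = 10.76 kg·m².
T = 2π√(10.76/(7.76 × 9.79 × 1.020)) = 2.34 s.

2.34 s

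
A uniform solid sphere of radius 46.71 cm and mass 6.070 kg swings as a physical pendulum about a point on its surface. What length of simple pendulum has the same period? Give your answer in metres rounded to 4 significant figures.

0.6539 m

The equivalent simple-pendulum length is L_eq = I/(md), where I is about the pivot and d = 0.46710 m.
I_cm = (2/5)mR² = 0.52975 kg·m², so I = I_cm + md² = 0.52975 + 1.3244 = 1.8541 kg·m².
L_eq = 1.8541/(6.070 × 0.46710) = 0.6539 m.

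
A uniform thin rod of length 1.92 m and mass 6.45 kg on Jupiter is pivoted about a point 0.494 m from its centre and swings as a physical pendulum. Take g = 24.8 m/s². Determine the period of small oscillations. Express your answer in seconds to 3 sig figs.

For a physical pendulum T = 2π√(I/(mgd)), with d = 0.4940 m from pivot to centre of mass.
I_cm = mL²/12 = 6.45 × 1.92²/12 = 1.981 kg·m²; I = I_cm + md² = 1.981 + 6.45 × 0.4940² = 3.555 kg·m².
T = 2π√(3.555/(6.45 × 24.8 × 0.4940)) = 1.33 s.

1.33 s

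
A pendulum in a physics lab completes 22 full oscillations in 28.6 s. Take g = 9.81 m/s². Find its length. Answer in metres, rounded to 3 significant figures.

0.420 m

T = 28.6/22 = 1.300 s.
From T = 2π√(L/g), L = gT²/(4π²) = 9.81 × 1.300²/(4π²) = 0.420 m.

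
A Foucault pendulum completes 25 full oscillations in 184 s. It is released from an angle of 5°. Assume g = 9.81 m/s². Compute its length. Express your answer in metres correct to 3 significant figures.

T = 184/25 = 7.360 s.
From T = 2π√(L/g), L = gT²/(4π²) = 9.81 × 7.360²/(4π²) = 13.5 m.

13.5 m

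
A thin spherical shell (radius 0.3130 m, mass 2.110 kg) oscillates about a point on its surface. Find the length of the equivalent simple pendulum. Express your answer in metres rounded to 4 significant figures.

The equivalent simple-pendulum length is L_eq = I/(md), where I is about the pivot and d = 0.31300 m.
I_cm = (2/3)mR² = 0.13781 kg·m², so I = I_cm + md² = 0.13781 + 0.20671 = 0.34452 kg·m².
L_eq = 0.34452/(2.110 × 0.31300) = 0.5217 m.

0.5217 m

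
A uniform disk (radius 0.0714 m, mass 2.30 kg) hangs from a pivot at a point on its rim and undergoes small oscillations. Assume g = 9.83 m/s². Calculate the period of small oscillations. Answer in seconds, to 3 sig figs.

0.656 s

I_cm = ½mr² = 0.005863 kg·m². The pivot is at distance d = 0.0714 m from the centre of mass.
By the parallel-axis theorem, I = I_cm + md² = 0.005863 + 0.01173 = 0.01759 kg·m².
T = 2π√(I/(mgd)) = 2π√(0.01759/(2.30 × 9.83 × 0.0714)) = 0.656 s.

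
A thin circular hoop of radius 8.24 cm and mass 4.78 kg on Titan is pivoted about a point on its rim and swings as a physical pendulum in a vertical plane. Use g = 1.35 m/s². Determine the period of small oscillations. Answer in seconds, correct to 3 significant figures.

2.20 s

I_cm = mr² = 0.03246 kg·m². The pivot is at distance d = 0.0824 m from the centre of mass.
By the parallel-axis theorem, I = I_cm + md² = 0.03246 + 0.03246 = 0.06491 kg·m².
T = 2π√(I/(mgd)) = 2π√(0.06491/(4.78 × 1.35 × 0.0824)) = 2.20 s.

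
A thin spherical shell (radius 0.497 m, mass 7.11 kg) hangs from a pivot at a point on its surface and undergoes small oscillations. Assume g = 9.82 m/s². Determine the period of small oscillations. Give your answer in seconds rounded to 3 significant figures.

1.82 s

I_cm = (2/3)mr² = 1.171 kg·m². The pivot is at distance d = 0.497 m from the centre of mass.
By the parallel-axis theorem, I = I_cm + md² = 1.171 + 1.756 = 2.927 kg·m².
T = 2π√(I/(mgd)) = 2π√(2.927/(7.11 × 9.82 × 0.497)) = 1.82 s.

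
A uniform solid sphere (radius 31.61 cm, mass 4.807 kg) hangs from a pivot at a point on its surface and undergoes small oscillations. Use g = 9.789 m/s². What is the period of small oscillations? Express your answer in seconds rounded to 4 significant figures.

I_cm = (2/5)mr² = 0.19212 kg·m². The pivot is at distance d = 0.3161 m from the centre of mass.
By the parallel-axis theorem, I = I_cm + md² = 0.19212 + 0.48031 = 0.67244 kg·m².
T = 2π√(I/(mgd)) = 2π√(0.67244/(4.807 × 9.789 × 0.3161)) = 1.336 s.

1.336 s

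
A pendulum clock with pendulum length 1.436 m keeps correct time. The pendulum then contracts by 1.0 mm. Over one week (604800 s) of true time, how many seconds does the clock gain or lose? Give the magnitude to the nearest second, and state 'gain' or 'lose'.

T ∝ √L, so T'/T = √(1.43500/1.436) = 0.999652.
In 604800 s of true time the clock registers 604800/0.999652 = 605010.7 s, so it gains 211 s.

gain 211 s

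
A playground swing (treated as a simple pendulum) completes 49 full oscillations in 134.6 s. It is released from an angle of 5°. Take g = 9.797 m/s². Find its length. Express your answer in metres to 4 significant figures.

1.873 m

T = 134.6/49 = 2.7469 s.
From T = 2π√(L/g), L = gT²/(4π²) = 9.797 × 2.7469²/(4π²) = 1.873 m.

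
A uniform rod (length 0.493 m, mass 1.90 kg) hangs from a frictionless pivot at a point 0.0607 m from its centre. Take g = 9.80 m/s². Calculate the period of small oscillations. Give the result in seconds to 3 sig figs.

1.26 s

For a physical pendulum T = 2π√(I/(mgd)), with d = 0.06070 m from pivot to centre of mass.
I_cm = mL²/12 = 1.90 × 0.493²/12 = 0.03848 kg·m²; I = I_cm + md² = 0.03848 + 1.90 × 0.06070² = 0.04548 kg·m².
T = 2π√(0.04548/(1.90 × 9.80 × 0.06070)) = 1.26 s.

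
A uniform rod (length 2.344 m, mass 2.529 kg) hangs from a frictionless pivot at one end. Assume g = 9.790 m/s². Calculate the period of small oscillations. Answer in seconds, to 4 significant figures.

2.510 s

For a physical pendulum T = 2π√(I/(mgd)), with d = 1.1720 m from pivot to centre of mass.
I_cm = mL²/12 = 2.529 × 2.344²/12 = 1.1579 kg·m²; I = I_cm + md² = 1.1579 + 2.529 × 1.1720² = 4.6317 kg·m².
T = 2π√(4.6317/(2.529 × 9.790 × 1.1720)) = 2.510 s.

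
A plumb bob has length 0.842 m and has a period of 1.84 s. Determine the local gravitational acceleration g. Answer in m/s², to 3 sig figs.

From T = 2π√(L/g), g = 4π²L/T² = 4π² × 0.842/1.840² = 9.82 m/s².

9.82 m/s²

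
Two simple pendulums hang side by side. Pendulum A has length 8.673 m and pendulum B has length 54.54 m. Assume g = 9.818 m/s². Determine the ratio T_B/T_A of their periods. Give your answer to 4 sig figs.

T ∝ √L, so T_B/T_A = √(L_B/L_A) = √(54.54/8.673) = 2.508.

2.508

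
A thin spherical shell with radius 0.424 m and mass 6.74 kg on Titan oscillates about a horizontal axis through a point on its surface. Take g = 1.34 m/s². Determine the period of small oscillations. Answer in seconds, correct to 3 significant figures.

I_cm = (2/3)mr² = 0.8078 kg·m². The pivot is at distance d = 0.424 m from the centre of mass.
By the parallel-axis theorem, I = I_cm + md² = 0.8078 + 1.212 = 2.019 kg·m².
T = 2π√(I/(mgd)) = 2π√(2.019/(6.74 × 1.34 × 0.424)) = 4.56 s.

4.56 s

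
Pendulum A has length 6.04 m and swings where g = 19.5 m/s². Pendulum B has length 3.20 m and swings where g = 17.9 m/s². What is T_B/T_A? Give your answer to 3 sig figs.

0.760

T = 2π√(L/g), so T_B/T_A = √((L_B/g_B)/(L_A/g_A)) = √((3.20/17.9)/(6.04/19.5)) = 0.760.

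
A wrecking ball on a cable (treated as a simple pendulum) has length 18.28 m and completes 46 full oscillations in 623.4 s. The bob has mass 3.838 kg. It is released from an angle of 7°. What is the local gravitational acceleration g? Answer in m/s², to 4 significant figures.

3.929 m/s²

T = 623.4/46 = 13.552 s.
From T = 2π√(L/g), g = 4π²L/T² = 4π² × 18.28/13.552² = 3.929 m/s².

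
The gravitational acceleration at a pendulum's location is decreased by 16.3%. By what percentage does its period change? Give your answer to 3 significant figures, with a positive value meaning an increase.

9.30%

T ∝ 1/√g, so T'/T = 1/√(0.8370) = 1.093.
Percentage change in T = (1.093 − 1) × 100% = 9.30%.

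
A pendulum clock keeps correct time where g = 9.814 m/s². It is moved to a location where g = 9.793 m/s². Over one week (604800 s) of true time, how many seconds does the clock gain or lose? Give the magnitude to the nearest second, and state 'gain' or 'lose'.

The clock's period scales as T ∝ 1/√g, so T'/T = √(9.814/9.793) = 1.00107.
In 604800 s of true time the clock registers 604800/1.00107 = 604152.6 s, so it loses 647 s.

lose 647 s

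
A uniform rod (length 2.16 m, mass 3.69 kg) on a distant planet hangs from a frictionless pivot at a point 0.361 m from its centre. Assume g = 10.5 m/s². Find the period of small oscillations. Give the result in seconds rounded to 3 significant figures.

For a physical pendulum T = 2π√(I/(mgd)), with d = 0.3610 m from pivot to centre of mass.
I_cm = mL²/12 = 3.69 × 2.16²/12 = 1.435 kg·m²; I = I_cm + md² = 1.435 + 3.69 × 0.3610² = 1.916 kg·m².
T = 2π√(1.916/(3.69 × 10.5 × 0.3610)) = 2.33 s.

2.33 s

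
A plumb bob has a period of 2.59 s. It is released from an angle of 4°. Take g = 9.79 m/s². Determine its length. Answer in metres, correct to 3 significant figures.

1.66 m

From T = 2π√(L/g), L = gT²/(4π²) = 9.79 × 2.590²/(4π²) = 1.66 m.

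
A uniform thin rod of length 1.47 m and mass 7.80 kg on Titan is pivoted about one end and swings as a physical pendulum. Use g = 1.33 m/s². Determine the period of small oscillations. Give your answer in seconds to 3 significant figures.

5.39 s

For a physical pendulum T = 2π√(I/(mgd)), with d = 0.7350 m from pivot to centre of mass.
I_cm = mL²/12 = 7.80 × 1.47²/12 = 1.405 kg·m²; I = I_cm + md² = 1.405 + 7.80 × 0.7350² = 5.618 kg·m².
T = 2π√(5.618/(7.80 × 1.33 × 0.7350)) = 5.39 s.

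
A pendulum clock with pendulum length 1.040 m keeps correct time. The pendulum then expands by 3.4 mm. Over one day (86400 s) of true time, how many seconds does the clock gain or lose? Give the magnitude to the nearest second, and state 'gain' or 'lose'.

lose 141 s

T ∝ √L, so T'/T = √(1.04340/1.040) = 1.00163.
In 86400 s of true time the clock registers 86400/1.00163 = 86259.1 s, so it loses 141 s.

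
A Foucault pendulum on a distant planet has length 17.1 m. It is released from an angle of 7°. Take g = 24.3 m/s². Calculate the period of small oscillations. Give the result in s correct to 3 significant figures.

T = 2π√(L/g) = 2π√(17.1/24.3) = 2π × 0.8389 = 5.27 s.

5.27 s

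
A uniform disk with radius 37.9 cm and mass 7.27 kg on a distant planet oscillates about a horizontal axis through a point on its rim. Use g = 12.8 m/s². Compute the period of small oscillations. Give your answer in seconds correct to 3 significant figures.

1.32 s

I_cm = ½mr² = 0.5221 kg·m². The pivot is at distance d = 0.379 m from the centre of mass.
By the parallel-axis theorem, I = I_cm + md² = 0.5221 + 1.044 = 1.566 kg·m².
T = 2π√(I/(mgd)) = 2π√(1.566/(7.27 × 12.8 × 0.379)) = 1.32 s.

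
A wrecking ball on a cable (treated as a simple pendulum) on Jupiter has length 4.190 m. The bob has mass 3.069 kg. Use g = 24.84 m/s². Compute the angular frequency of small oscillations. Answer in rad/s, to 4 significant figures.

ω = √(g/L) = √(24.84/4.190) = 2.435 rad/s.

2.435 rad/s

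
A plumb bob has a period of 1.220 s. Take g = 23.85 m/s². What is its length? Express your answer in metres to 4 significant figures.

From T = 2π√(L/g), L = gT²/(4π²) = 23.85 × 1.2200²/(4π²) = 0.8992 m.

0.8992 m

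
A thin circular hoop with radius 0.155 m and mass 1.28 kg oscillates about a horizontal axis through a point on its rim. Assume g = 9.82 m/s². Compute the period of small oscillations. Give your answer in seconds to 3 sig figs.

1.12 s

I_cm = mr² = 0.03075 kg·m². The pivot is at distance d = 0.155 m from the centre of mass.
By the parallel-axis theorem, I = I_cm + md² = 0.03075 + 0.03075 = 0.06150 kg·m².
T = 2π√(I/(mgd)) = 2π√(0.06150/(1.28 × 9.82 × 0.155)) = 1.12 s.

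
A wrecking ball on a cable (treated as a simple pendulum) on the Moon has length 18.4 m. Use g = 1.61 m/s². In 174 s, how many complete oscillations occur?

T = 2π√(L/g) = 2π√(18.4/1.61) = 21.24 s.
Number of complete oscillations = ⌊174/21.24⌋ = ⌊8.192⌋ = 8.

8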